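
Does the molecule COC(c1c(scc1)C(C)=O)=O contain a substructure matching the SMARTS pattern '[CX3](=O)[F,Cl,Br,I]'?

No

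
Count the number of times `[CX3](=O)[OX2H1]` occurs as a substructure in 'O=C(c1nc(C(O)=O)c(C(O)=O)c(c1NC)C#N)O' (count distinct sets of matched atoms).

3

[CX3](=O)[OX2H1] is the SMARTS for a carboxylic acid: an sp2 carbon double-bonded to O and single-bonded to an -OH oxygen.
The molecule carries 3 separate instances of a carboxylic acid group (-C(=O)OH) meeting every constraint; each maps to a distinct set of atoms, giving 3 matches.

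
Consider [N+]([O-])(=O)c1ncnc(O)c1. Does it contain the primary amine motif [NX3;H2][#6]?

The pattern [NX3;H2][#6] describes a trivalent nitrogen with two H attached to carbon — a primary amine.
The closest candidate here is a nitro group (-[N+](=O)[O-]), but the nitrogen is [N+] with no H, not NX3H2. No other fragment satisfies the full query, so there is no match.

No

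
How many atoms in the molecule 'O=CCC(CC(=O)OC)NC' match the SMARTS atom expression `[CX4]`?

5

The query [CX4] means: C with X4: aliphatic carbon with exactly 4 total connections (bonds + H).
Check the 11 heavy atoms by environment: 5× C (X4) → match; 1× N (X3) → no; 2× C (X3) → no; 2× O (X1) → no; 1× O (X2) → no.
That gives 5 matching atoms.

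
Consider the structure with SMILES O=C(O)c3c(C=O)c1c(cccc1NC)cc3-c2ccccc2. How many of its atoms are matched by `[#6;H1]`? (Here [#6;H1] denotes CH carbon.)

10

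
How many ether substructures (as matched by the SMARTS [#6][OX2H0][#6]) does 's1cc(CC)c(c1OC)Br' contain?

1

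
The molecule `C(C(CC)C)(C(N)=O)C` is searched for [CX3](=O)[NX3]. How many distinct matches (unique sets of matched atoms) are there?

[CX3](=O)[NX3] is the SMARTS for an amide: a carbonyl carbon bonded to a trivalent nitrogen.
Exactly one fragment in the molecule meets all constraints, giving 1 match.

1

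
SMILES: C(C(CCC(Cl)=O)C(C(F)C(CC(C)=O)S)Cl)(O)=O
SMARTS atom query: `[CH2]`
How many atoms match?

3

Check the 19 heavy atoms by environment: 3× C (H2) → match; 4× C (H1) → no; 3× C (H0) → no; 3× O (H0) → no; 1× C (H3) → no; 2× Cl (H0) → no; 1× F (H0) → no; 1× O (H1) → no; 1× S (H1) → no.
That gives 3 matching atoms.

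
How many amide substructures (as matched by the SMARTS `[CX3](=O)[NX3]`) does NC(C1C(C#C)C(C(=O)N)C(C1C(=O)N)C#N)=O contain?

3

[CX3](=O)[NX3] is the SMARTS for an amide: a carbonyl carbon bonded to a trivalent nitrogen.
The molecule carries 3 separate instances of a primary amide (-C(=O)NH2) meeting every constraint; each maps to a distinct set of atoms, giving 3 matches.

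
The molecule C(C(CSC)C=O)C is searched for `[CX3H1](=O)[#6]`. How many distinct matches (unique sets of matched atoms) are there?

1

[CX3H1](=O)[#6] is the SMARTS for an aldehyde: an sp2 carbon with one H, double-bonded to O and single-bonded to carbon.
Exactly one fragment in the molecule meets all constraints, giving 1 match.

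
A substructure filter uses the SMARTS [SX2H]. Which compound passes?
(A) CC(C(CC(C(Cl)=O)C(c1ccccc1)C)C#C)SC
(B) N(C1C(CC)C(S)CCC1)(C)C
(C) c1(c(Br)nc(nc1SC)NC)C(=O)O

B

[SX2H] describes an aliphatic sulfur with two connections, one being H (a thiol).
(A) has a methylthio ether (-SCH3) but the sulfur has H0 (bonded to two carbons), not H1.
(B) contains a thiol (-SH), which satisfies every atom and bond constraint.
(C) has a methylthio ether (-SCH3) but the sulfur has H0 (bonded to two carbons), not H1.
So the answer is (B).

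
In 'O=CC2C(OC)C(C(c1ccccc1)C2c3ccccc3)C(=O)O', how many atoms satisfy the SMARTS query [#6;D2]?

11

The query [#6;D2] means: any carbon bonded to exactly two heavy atoms.
Check the 24 heavy atoms by environment: 6× C (D3) → no; 1× O (D2) → no; 1× C (D1) → no; 2× c (aromatic, D3) → no; 10× c (aromatic, D2) → match; 3× O (D1) → no; 1× C (D2) → match.
Summing the matching environments: 10 + 1 = 11 matching atoms.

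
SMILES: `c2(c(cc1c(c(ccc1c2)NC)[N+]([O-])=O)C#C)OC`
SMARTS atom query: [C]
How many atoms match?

4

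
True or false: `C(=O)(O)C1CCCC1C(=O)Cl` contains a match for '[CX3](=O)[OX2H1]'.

True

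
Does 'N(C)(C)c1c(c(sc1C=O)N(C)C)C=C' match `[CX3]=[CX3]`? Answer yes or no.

Yes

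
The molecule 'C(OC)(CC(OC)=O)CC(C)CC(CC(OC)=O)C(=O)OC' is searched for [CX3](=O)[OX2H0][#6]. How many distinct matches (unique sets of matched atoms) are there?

3

[CX3](=O)[OX2H0][#6] is the SMARTS for an ester: a carbonyl carbon bonded to an oxygen that is itself bonded to carbon (no H on that O).
The molecule carries 3 separate instances of a methyl-ester group (-C(=O)OCH3) meeting every constraint; each maps to a distinct set of atoms, giving 3 matches.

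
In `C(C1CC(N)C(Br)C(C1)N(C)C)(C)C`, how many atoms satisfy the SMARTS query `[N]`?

The query [N] means: uppercase N matches aliphatic (non-aromatic) nitrogen only.
Check the 14 heavy atoms by environment: 11× C → no; 2× N → match; 1× Br → no.
That gives 2 matching atoms.

2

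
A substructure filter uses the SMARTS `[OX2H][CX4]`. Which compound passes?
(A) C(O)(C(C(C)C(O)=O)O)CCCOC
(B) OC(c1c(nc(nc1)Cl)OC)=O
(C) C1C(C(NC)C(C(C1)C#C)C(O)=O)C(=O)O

[OX2H][CX4] describes a hydroxyl oxygen bound to an sp3 (X4) carbon (an aliphatic alcohol).
(A) contains a hydroxyl group (-OH), which satisfies every atom and bond constraint.
(B) has a carboxylic acid group (-C(=O)OH) but the -OH is on a CX3 carbonyl carbon, not a CX4 carbon.
(C) has a carboxylic acid group (-C(=O)OH) but the -OH is on a CX3 carbonyl carbon, not a CX4 carbon.
So the answer is (A).

A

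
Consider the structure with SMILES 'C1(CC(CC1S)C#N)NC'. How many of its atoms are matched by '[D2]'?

4

Check the 10 heavy atoms by environment: 3× C (D3) → no; 3× C (D2) → match; 1× N (D1) → no; 1× S (D1) → no; 1× N (D2) → match; 1× C (D1) → no.
Summing the matching environments: 3 + 1 = 4 matching atoms.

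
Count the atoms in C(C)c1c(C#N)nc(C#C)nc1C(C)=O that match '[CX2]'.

The query [CX2] means: C with X2: aliphatic carbon with exactly 2 total connections.
Check the 15 heavy atoms by environment: 2× n (aromatic, X2) → no; 4× c (aromatic, X3) → no; 3× C (X2) → match; 1× N (X1) → no; 3× C (X4) → no; 1× C (X3) → no; 1× O (X1) → no.
That gives 3 matching atoms.

3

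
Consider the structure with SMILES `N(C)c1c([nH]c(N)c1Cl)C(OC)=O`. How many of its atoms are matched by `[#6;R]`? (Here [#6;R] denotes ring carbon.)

4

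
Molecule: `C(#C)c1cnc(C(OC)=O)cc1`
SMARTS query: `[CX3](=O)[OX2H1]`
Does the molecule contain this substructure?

The pattern [CX3](=O)[OX2H1] describes an sp2 carbon double-bonded to O and single-bonded to an -OH oxygen — a carboxylic acid.
The closest candidate here is a methyl-ester group (-C(=O)OCH3), but the singly-bonded O has no H (OX2H0, not OX2H1). No other fragment satisfies the full query, so there is no match.

No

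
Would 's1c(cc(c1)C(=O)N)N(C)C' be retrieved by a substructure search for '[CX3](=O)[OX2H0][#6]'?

The pattern [CX3](=O)[OX2H0][#6] describes a carbonyl carbon bonded to an oxygen that is itself bonded to carbon (no H on that O) — an ester.
The closest candidate here is a primary amide (-C(=O)NH2), but the carbonyl is bonded to N, not to an O-C linkage. No other fragment satisfies the full query, so there is no match.

No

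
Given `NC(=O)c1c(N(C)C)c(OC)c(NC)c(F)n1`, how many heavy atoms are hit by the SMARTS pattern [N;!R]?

The query [N;!R] means: aliphatic nitrogen not in a ring.
Check the 17 heavy atoms by environment: 1× n (aromatic, in 6-ring) → no; 5× c (aromatic, in 6-ring) → no; 2× O (acyclic) → no; 5× C (acyclic) → no; 1× F (acyclic) → no; 3× N (acyclic) → match.
That gives 3 matching atoms.

3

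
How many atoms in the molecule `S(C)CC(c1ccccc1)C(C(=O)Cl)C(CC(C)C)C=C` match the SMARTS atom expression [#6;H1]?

The query [#6;H1] means: any carbon bearing exactly one hydrogen.
Check the 21 heavy atoms by environment: 3× C (H2) → no; 5× C (H1) → match; 1× C (H0) → no; 1× O (H0) → no; 1× Cl (H0) → no; 1× S (H0) → no; 3× C (H3) → no; 1× c (aromatic, H0) → no; 5× c (aromatic, H1) → match.
Summing the matching environments: 5 + 5 = 10 matching atoms.

10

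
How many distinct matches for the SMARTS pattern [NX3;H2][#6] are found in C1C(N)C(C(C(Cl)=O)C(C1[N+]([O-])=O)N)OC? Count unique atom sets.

[NX3;H2][#6] is the SMARTS for a primary amine: a trivalent nitrogen with two H attached to carbon.
The molecule carries 2 separate instances of a primary amino group (-NH2) meeting every constraint; each maps to a distinct set of atoms, giving 2 matches.

2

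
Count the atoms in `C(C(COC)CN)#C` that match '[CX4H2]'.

2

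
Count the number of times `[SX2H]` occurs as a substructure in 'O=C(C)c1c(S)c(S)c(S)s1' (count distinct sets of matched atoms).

[SX2H] is the SMARTS for a thiol: an aliphatic sulfur with two connections, one being H.
The molecule carries 3 separate instances of a thiol (-SH) meeting every constraint; each maps to a distinct set of atoms, giving 3 matches.

3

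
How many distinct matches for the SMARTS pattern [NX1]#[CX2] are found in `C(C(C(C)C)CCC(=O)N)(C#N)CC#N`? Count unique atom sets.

2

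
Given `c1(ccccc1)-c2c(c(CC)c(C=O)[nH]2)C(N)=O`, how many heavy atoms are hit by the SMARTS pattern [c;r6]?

6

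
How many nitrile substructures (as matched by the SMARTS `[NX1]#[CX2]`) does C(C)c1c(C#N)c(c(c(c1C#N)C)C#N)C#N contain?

[NX1]#[CX2] is the SMARTS for a nitrile: a nitrogen triple-bonded to a two-connected carbon.
The molecule carries 4 separate instances of a nitrile (-C#N) meeting every constraint; each maps to a distinct set of atoms, giving 4 matches.

4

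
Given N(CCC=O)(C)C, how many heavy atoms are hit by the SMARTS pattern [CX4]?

4

Check the 7 heavy atoms by environment: 4× C (X4) → match; 1× N (X3) → no; 1× C (X3) → no; 1× O (X1) → no.
That gives 4 matching atoms.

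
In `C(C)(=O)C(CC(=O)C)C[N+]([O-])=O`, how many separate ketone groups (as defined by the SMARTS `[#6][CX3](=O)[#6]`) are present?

[#6][CX3](=O)[#6] is the SMARTS for a ketone: a carbonyl carbon (no H) flanked by two carbons.
The molecule carries 2 separate instances of an acetyl/ketone group (-C(=O)CH3) meeting every constraint; each maps to a distinct set of atoms, giving 2 matches.

2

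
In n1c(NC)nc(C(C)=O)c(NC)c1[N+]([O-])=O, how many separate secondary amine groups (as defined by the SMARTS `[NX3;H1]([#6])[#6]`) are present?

2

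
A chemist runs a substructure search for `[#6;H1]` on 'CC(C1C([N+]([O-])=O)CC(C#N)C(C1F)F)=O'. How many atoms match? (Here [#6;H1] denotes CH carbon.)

Check the 16 heavy atoms by environment: 5× C (H1) → match; 1× C (H2) → no; 2× F (H0) → no; 2× C (H0) → no; 1× N (H0) → no; 2× O (H0) → no; 1× C (H3) → no; 1× N (charge +1, H0) → no; 1× O (charge -1, H0) → no.
That gives 5 matching atoms.

5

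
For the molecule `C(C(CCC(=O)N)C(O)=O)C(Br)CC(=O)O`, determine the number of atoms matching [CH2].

4

The query [CH2] means: aliphatic carbon with exactly two hydrogens.
Check the 16 heavy atoms by environment: 4× C (H2) → match; 2× C (H1) → no; 3× C (H0) → no; 3× O (H0) → no; 2× O (H1) → no; 1× N (H2) → no; 1× Br (H0) → no.
That gives 4 matching atoms.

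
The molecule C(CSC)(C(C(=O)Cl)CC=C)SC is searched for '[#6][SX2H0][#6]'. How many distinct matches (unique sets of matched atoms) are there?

2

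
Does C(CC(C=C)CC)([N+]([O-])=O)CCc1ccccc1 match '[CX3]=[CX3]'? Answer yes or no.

Yes

The pattern [CX3]=[CX3] describes a non-aromatic C=C double bond between two sp2 carbons — an alkene.
The molecule carries a vinyl group (-CH=CH2), whose atoms satisfy every constraint of the query, so the pattern matches.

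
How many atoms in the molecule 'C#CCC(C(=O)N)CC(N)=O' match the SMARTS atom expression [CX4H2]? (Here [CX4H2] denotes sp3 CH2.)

2

Check the 11 heavy atoms by environment: 2× C (H2, X4) → match; 1× C (H1, X4) → no; 2× C (H0, X3) → no; 2× O (H0, X1) → no; 2× N (H2, X3) → no; 1× C (H0, X2) → no; 1× C (H1, X2) → no.
That gives 2 matching atoms.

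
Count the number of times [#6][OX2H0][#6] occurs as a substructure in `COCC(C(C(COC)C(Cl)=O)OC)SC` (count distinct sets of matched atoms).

[#6][OX2H0][#6] is the SMARTS for an ether: an aliphatic oxygen bridging two carbons with no H on the oxygen.
The molecule carries 3 separate instances of a methoxy ether (-OCH3) meeting every constraint; each maps to a distinct set of atoms, giving 3 matches.

3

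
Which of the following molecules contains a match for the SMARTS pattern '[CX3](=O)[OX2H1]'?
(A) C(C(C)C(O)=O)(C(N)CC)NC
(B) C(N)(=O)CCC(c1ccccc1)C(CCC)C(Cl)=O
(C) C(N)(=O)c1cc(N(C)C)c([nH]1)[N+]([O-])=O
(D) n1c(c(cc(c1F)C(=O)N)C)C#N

[CX3](=O)[OX2H1] describes an sp2 carbon double-bonded to O and single-bonded to an -OH oxygen (a carboxylic acid).
(A) contains a carboxylic acid group (-C(=O)OH), which satisfies every atom and bond constraint.
(B) has a primary amide (-C(=O)NH2) but the carbonyl is bonded to N, not to an -OH oxygen.
(C) has a primary amide (-C(=O)NH2) but the carbonyl is bonded to N, not to an -OH oxygen.
(D) has a primary amide (-C(=O)NH2) but the carbonyl is bonded to N, not to an -OH oxygen.
So the answer is (A).

A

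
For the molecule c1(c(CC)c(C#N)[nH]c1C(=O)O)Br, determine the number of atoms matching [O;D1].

2

The query [O;D1] means: aliphatic oxygen bonded to exactly one heavy atom.
Check the 13 heavy atoms by environment: 1× n (aromatic, D2) → no; 4× c (aromatic, D3) → no; 2× C (D2) → no; 1× N (D1) → no; 1× C (D3) → no; 2× O (D1) → match; 1× C (D1) → no; 1× Br (D1) → no.
That gives 2 matching atoms.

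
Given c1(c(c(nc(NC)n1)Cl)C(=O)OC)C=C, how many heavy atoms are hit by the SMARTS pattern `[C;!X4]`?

3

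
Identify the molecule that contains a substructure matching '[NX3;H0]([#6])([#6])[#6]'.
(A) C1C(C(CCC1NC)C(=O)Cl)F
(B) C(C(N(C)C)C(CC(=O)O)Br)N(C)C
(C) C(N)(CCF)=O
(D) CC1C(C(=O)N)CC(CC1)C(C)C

[NX3;H0]([#6])([#6])[#6] describes a trivalent nitrogen with no H, bonded to three carbons (a tertiary amine).
(A) has an N-methylamino group (-NHCH3) but the nitrogen still has one H (H1), not H0.
(B) contains a dimethylamino group (-N(CH3)2), which satisfies every atom and bond constraint.
(C) has a primary amide (-C(=O)NH2) but the amide nitrogen has H2 and only one carbon neighbour.
(D) has a primary amide (-C(=O)NH2) but the amide nitrogen has H2 and only one carbon neighbour.
So the answer is (B).

B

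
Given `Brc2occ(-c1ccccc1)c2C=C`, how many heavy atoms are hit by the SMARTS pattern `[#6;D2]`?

7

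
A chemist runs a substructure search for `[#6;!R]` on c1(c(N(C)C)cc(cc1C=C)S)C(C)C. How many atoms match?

The query [#6;!R] means: carbon not in any ring.
Check the 15 heavy atoms by environment: 6× c (aromatic, in 6-ring) → no; 7× C (acyclic) → match; 1× N (acyclic) → no; 1× S (acyclic) → no.
That gives 7 matching atoms.

7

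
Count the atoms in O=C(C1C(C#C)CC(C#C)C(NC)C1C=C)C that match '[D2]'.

5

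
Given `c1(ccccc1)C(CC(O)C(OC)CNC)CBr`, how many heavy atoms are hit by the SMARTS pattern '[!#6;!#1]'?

4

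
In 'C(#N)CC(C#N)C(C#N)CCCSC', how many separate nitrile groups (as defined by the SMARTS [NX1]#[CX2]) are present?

3

[NX1]#[CX2] is the SMARTS for a nitrile: a nitrogen triple-bonded to a two-connected carbon.
The molecule carries 3 separate instances of a nitrile (-C#N) meeting every constraint; each maps to a distinct set of atoms, giving 3 matches.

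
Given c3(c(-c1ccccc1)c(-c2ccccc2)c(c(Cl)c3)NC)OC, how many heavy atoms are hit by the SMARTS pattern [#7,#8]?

The query [#7,#8] means: nitrogen or oxygen (comma = OR).
Check the 23 heavy atoms by environment: 18× c (aromatic) → no; 1× N → match; 2× C → no; 1× Cl → no; 1× O → match.
Summing the matching environments: 1 + 1 = 2 matching atoms.

2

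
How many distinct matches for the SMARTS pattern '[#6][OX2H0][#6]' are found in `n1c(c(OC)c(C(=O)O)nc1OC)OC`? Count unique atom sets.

3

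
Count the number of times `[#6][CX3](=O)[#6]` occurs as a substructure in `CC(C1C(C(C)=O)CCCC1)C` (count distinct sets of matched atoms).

1

[#6][CX3](=O)[#6] is the SMARTS for a ketone: a carbonyl carbon (no H) flanked by two carbons.
Exactly one fragment in the molecule meets all constraints, giving 1 match.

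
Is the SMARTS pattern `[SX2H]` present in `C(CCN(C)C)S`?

Yes

The pattern [SX2H] describes an aliphatic sulfur with two connections, one being H — a thiol.
The molecule carries a thiol (-SH), whose atoms satisfy every constraint of the query, so the pattern matches.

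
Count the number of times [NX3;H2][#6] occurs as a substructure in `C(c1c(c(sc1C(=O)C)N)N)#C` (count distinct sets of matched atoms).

2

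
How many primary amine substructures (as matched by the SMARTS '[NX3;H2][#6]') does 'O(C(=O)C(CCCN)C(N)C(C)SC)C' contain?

2

[NX3;H2][#6] is the SMARTS for a primary amine: a trivalent nitrogen with two H attached to carbon.
The molecule carries 2 separate instances of a primary amino group (-NH2) meeting every constraint; each maps to a distinct set of atoms, giving 2 matches.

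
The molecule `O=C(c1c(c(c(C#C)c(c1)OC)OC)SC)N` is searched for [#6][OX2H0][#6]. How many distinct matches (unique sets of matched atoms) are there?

2

[#6][OX2H0][#6] is the SMARTS for an ether: an aliphatic oxygen bridging two carbons with no H on the oxygen.
The molecule carries 2 separate instances of a methoxy ether (-OCH3) meeting every constraint; each maps to a distinct set of atoms, giving 2 matches.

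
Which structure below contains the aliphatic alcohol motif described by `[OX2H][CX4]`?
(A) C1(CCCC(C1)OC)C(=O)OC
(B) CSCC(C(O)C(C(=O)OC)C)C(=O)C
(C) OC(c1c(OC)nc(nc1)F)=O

B

[OX2H][CX4] describes a hydroxyl oxygen bound to an sp3 (X4) carbon (an aliphatic alcohol).
(A) has a methoxy ether (-OCH3) but the oxygen has H0 (ether), not H1.
(B) contains a hydroxyl group (-OH), which satisfies every atom and bond constraint.
(C) has a methoxy ether (-OCH3) but the oxygen has H0 (ether), not H1.
So the answer is (B).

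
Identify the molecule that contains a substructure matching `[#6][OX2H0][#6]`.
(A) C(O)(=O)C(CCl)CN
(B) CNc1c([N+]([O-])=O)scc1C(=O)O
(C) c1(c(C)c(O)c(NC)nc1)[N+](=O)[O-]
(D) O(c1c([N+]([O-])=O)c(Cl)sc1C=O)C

[#6][OX2H0][#6] describes an aliphatic oxygen bridging two carbons with no H on the oxygen (an ether).
(A) has a carboxylic acid group (-C(=O)OH) but the -OH oxygen has H1; the =O is OX1, not OX2.
(B) has a carboxylic acid group (-C(=O)OH) but the -OH oxygen has H1; the =O is OX1, not OX2.
(C) has a hydroxyl group (-OH) but the oxygen has H1, not H0 bridging two carbons.
(D) contains a methoxy ether (-OCH3), which satisfies every atom and bond constraint.
So the answer is (D).

D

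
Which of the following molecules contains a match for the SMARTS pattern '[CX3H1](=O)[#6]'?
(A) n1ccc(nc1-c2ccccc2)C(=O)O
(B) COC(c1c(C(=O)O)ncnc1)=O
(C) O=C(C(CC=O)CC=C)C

C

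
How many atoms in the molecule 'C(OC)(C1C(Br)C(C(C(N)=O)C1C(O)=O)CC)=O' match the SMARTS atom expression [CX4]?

8

The query [CX4] means: C with X4: aliphatic carbon with exactly 4 total connections (bonds + H).
Check the 18 heavy atoms by environment: 8× C (X4) → match; 1× Br (X1) → no; 3× C (X3) → no; 3× O (X1) → no; 2× O (X2) → no; 1× N (X3) → no.
That gives 8 matching atoms.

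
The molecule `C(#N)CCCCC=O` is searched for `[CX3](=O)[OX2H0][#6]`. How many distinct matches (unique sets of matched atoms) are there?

0

[CX3](=O)[OX2H0][#6] is the SMARTS for an ester: a carbonyl carbon bonded to an oxygen that is itself bonded to carbon (no H on that O).
No fragment in the molecule satisfies every constraint, giving 0 matches.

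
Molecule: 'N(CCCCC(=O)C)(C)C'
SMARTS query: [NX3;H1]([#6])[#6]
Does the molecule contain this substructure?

No

The pattern [NX3;H1]([#6])[#6] describes a trivalent nitrogen with one H, bonded to two carbons — a secondary amine.
The closest candidate here is a dimethylamino group (-N(CH3)2), but the nitrogen has H0, not H1. No other fragment satisfies the full query, so there is no match.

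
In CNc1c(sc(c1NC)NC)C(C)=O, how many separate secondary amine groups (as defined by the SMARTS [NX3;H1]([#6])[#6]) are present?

[NX3;H1]([#6])[#6] is the SMARTS for a secondary amine: a trivalent nitrogen with one H, bonded to two carbons.
The molecule carries 3 separate instances of an N-methylamino group (-NHCH3) meeting every constraint; each maps to a distinct set of atoms, giving 3 matches.

3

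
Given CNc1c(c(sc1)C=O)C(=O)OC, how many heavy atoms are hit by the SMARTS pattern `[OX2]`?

1

The query [OX2] means: aliphatic oxygen with two total connections — ether, hydroxyl, or ester single-bond O.
Check the 13 heavy atoms by environment: 1× s (aromatic, X2) → no; 4× c (aromatic, X3) → no; 1× N (X3) → no; 2× C (X4) → no; 2× C (X3) → no; 2× O (X1) → no; 1× O (X2) → match.
That gives 1 matching atom.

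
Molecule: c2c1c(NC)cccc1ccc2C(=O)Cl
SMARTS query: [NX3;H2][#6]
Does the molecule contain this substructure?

No

The pattern [NX3;H2][#6] describes a trivalent nitrogen with two H attached to carbon — a primary amine.
The closest candidate here is an N-methylamino group (-NHCH3), but the nitrogen bears two carbons and only one H (H1), not H2. No other fragment satisfies the full query, so there is no match.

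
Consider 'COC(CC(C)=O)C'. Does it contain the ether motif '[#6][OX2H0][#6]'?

The pattern [#6][OX2H0][#6] describes an aliphatic oxygen bridging two carbons with no H on the oxygen — an ether.
The molecule carries a methoxy ether (-OCH3), whose atoms satisfy every constraint of the query, so the pattern matches.

Yes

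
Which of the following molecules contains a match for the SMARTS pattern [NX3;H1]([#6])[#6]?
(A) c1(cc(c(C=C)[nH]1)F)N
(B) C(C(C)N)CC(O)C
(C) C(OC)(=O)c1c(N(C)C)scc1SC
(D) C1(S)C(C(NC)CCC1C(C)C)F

D

[NX3;H1]([#6])[#6] describes a trivalent nitrogen with one H, bonded to two carbons (a secondary amine).
(A) has a primary amino group (-NH2) but the nitrogen has H2 and only one carbon neighbour.
(B) has a primary amino group (-NH2) but the nitrogen has H2 and only one carbon neighbour.
(C) has a dimethylamino group (-N(CH3)2) but the nitrogen has H0, not H1.
(D) contains an N-methylamino group (-NHCH3), which satisfies every atom and bond constraint.
So the answer is (D).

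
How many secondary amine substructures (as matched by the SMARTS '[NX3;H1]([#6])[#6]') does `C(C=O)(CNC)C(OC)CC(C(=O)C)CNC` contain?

[NX3;H1]([#6])[#6] is the SMARTS for a secondary amine: a trivalent nitrogen with one H, bonded to two carbons.
The molecule carries 2 separate instances of an N-methylamino group (-NHCH3) meeting every constraint; each maps to a distinct set of atoms, giving 2 matches.

2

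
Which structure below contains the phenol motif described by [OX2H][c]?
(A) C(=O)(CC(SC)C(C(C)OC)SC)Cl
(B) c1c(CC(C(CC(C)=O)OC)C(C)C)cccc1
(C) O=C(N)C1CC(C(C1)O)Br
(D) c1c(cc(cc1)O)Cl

[OX2H][c] describes a hydroxyl oxygen attached to an aromatic carbon (a phenol).
(A) has a methoxy ether (-OCH3) but the oxygen has H0, not H1.
(B) has a methoxy ether (-OCH3) but the oxygen has H0, not H1.
(C) has a hydroxyl group (-OH) but the -OH is on an aliphatic carbon, not an aromatic c.
(D) contains a hydroxyl group (-OH), which satisfies every atom and bond constraint.
So the answer is (D).

D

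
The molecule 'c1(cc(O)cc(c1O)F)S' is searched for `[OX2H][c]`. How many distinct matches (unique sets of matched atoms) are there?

2

[OX2H][c] is the SMARTS for a phenol: a hydroxyl oxygen attached to an aromatic carbon.
The molecule carries 2 separate instances of a hydroxyl group (-OH) meeting every constraint; each maps to a distinct set of atoms, giving 2 matches.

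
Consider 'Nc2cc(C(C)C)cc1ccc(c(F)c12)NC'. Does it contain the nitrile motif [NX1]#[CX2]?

No

The pattern [NX1]#[CX2] describes a nitrogen triple-bonded to a two-connected carbon — a nitrile.
The closest candidate here is a primary amino group (-NH2), but the nitrogen is NX3 (three connections), not NX1 triple-bonded. No other fragment satisfies the full query, so there is no match.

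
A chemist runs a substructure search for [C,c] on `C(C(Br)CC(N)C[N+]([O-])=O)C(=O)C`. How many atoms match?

Check the 13 heavy atoms by environment: 7× C → match; 2× O → no; 1× N → no; 1× N (charge +1) → no; 1× O (charge -1) → no; 1× Br → no.
That gives 7 matching atoms.

7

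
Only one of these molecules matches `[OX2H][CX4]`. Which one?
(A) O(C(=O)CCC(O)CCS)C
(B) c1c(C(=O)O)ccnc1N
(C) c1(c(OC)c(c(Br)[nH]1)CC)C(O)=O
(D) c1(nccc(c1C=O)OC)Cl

A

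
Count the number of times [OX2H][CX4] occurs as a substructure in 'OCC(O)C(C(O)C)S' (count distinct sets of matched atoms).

[OX2H][CX4] is the SMARTS for an aliphatic alcohol: a hydroxyl oxygen bound to an sp3 (X4) carbon.
The molecule carries 3 separate instances of a hydroxyl group (-OH) meeting every constraint; each maps to a distinct set of atoms, giving 3 matches.

3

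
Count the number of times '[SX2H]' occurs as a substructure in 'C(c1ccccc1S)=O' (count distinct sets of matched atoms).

1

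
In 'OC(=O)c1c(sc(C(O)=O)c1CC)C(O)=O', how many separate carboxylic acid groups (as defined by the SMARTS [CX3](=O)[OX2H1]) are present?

3

[CX3](=O)[OX2H1] is the SMARTS for a carboxylic acid: an sp2 carbon double-bonded to O and single-bonded to an -OH oxygen.
The molecule carries 3 separate instances of a carboxylic acid group (-C(=O)OH) meeting every constraint; each maps to a distinct set of atoms, giving 3 matches.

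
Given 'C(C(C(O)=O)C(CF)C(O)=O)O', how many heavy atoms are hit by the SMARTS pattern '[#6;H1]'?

Check the 12 heavy atoms by environment: 2× C (H2) → no; 2× C (H1) → match; 1× F (H0) → no; 2× C (H0) → no; 2× O (H0) → no; 3× O (H1) → no.
That gives 2 matching atoms.

2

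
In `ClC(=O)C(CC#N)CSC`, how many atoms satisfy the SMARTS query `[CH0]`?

2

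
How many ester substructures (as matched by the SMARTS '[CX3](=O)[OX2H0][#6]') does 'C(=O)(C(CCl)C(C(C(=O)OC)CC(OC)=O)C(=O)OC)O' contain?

3

[CX3](=O)[OX2H0][#6] is the SMARTS for an ester: a carbonyl carbon bonded to an oxygen that is itself bonded to carbon (no H on that O).
The molecule carries 3 separate instances of a methyl-ester group (-C(=O)OCH3) meeting every constraint; each maps to a distinct set of atoms, giving 3 matches.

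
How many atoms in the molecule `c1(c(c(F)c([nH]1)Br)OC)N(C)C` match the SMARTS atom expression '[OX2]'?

Check the 12 heavy atoms by environment: 1× n (aromatic, X3) → no; 4× c (aromatic, X3) → no; 1× N (X3) → no; 3× C (X4) → no; 1× O (X2) → match; 1× Br (X1) → no; 1× F (X1) → no.
That gives 1 matching atom.

1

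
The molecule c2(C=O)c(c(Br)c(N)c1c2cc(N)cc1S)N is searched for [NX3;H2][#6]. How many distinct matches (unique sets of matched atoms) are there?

3

[NX3;H2][#6] is the SMARTS for a primary amine: a trivalent nitrogen with two H attached to carbon.
The molecule carries 3 separate instances of a primary amino group (-NH2) meeting every constraint; each maps to a distinct set of atoms, giving 3 matches.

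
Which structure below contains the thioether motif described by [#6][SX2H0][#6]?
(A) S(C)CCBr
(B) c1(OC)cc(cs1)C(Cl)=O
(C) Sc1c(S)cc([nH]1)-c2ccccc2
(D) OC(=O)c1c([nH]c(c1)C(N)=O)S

A

[#6][SX2H0][#6] describes an aliphatic sulfur bridging two carbons with no H on the sulfur (a thioether).
(A) contains a methylthio ether (-SCH3), which satisfies every atom and bond constraint.
(B) has a methoxy ether (-OCH3) but the bridging atom is O, not S.
(C) has a thiol (-SH) but the sulfur has H1, not H0 bridging two carbons.
(D) has a thiol (-SH) but the sulfur has H1, not H0 bridging two carbons.
So the answer is (A).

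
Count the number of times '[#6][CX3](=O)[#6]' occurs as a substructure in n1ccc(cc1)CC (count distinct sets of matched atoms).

0

[#6][CX3](=O)[#6] is the SMARTS for a ketone: a carbonyl carbon (no H) flanked by two carbons.
No fragment in the molecule satisfies every constraint, giving 0 matches.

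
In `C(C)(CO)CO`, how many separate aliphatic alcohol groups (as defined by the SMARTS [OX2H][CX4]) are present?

2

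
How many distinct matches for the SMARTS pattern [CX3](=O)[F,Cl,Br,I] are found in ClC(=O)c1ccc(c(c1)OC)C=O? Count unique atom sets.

[CX3](=O)[F,Cl,Br,I] is the SMARTS for an acyl halide: a carbonyl carbon bonded to a halogen.
Exactly one fragment in the molecule meets all constraints, giving 1 match.

1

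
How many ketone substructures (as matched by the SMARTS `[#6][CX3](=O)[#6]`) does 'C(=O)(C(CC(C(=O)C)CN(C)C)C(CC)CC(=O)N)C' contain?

[#6][CX3](=O)[#6] is the SMARTS for a ketone: a carbonyl carbon (no H) flanked by two carbons.
The molecule carries 2 separate instances of an acetyl/ketone group (-C(=O)CH3) meeting every constraint; each maps to a distinct set of atoms, giving 2 matches.

2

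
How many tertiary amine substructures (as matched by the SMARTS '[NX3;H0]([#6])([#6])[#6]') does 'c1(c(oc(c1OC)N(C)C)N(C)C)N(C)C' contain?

[NX3;H0]([#6])([#6])[#6] is the SMARTS for a tertiary amine: a trivalent nitrogen with no H, bonded to three carbons.
The molecule carries 3 separate instances of a dimethylamino group (-N(CH3)2) meeting every constraint; each maps to a distinct set of atoms, giving 3 matches.

3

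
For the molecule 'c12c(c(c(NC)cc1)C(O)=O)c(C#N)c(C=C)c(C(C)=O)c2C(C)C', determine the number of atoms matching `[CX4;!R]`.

The query [CX4;!R] means: aliphatic carbon with four total connections, not in a ring.
Check the 25 heavy atoms by environment: 10× c (aromatic, X3, in 6-ring) → no; 1× C (X2, acyclic) → no; 1× N (X1, acyclic) → no; 4× C (X3, acyclic) → no; 2× O (X1, acyclic) → no; 5× C (X4, acyclic) → match; 1× O (X2, acyclic) → no; 1× N (X3, acyclic) → no.
That gives 5 matching atoms.

5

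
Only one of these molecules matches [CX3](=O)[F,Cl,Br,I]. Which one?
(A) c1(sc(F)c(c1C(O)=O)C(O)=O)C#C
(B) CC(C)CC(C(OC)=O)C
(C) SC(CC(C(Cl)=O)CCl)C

[CX3](=O)[F,Cl,Br,I] describes a carbonyl carbon bonded to a halogen (an acyl halide).
(A) has a carboxylic acid group (-C(=O)OH) but the carbonyl is bonded to -OH, not to a halogen.
(B) has a methyl-ester group (-C(=O)OCH3) but the carbonyl is bonded to -O-C, not to a halogen.
(C) contains an acyl chloride (-C(=O)Cl), which satisfies every atom and bond constraint.
So the answer is (C).

C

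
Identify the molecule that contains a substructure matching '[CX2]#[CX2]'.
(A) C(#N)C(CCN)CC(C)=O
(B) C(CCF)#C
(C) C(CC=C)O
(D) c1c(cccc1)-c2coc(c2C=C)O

B

[CX2]#[CX2] describes a carbon-carbon triple bond (an alkyne).
(A) has a nitrile (-C#N) but the triple bond is C#N, not C#C.
(B) contains an ethynyl group (-C#CH), which satisfies every atom and bond constraint.
(C) has a vinyl group (-CH=CH2) but the C=C is a double bond; both carbons are CX3, not CX2.
(D) has a vinyl group (-CH=CH2) but the C=C is a double bond; both carbons are CX3, not CX2.
So the answer is (B).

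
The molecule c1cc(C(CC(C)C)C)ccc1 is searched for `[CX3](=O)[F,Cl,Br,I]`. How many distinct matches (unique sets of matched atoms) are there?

0

[CX3](=O)[F,Cl,Br,I] is the SMARTS for an acyl halide: a carbonyl carbon bonded to a halogen.
No fragment in the molecule satisfies every constraint, giving 0 matches.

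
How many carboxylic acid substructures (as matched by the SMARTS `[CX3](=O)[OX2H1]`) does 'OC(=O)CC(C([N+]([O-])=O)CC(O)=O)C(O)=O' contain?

3

[CX3](=O)[OX2H1] is the SMARTS for a carboxylic acid: an sp2 carbon double-bonded to O and single-bonded to an -OH oxygen.
The molecule carries 3 separate instances of a carboxylic acid group (-C(=O)OH) meeting every constraint; each maps to a distinct set of atoms, giving 3 matches.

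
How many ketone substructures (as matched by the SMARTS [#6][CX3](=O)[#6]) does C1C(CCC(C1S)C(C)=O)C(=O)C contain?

2

[#6][CX3](=O)[#6] is the SMARTS for a ketone: a carbonyl carbon (no H) flanked by two carbons.
The molecule carries 2 separate instances of an acetyl/ketone group (-C(=O)CH3) meeting every constraint; each maps to a distinct set of atoms, giving 2 matches.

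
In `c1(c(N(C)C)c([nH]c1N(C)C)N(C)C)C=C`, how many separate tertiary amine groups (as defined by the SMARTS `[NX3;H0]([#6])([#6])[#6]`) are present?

3

[NX3;H0]([#6])([#6])[#6] is the SMARTS for a tertiary amine: a trivalent nitrogen with no H, bonded to three carbons.
The molecule carries 3 separate instances of a dimethylamino group (-N(CH3)2) meeting every constraint; each maps to a distinct set of atoms, giving 3 matches.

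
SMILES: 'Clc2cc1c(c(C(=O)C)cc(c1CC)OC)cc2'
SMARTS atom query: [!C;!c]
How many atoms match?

3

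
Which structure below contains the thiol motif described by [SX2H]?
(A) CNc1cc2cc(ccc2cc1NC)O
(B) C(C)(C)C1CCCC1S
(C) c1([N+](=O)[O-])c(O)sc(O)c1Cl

[SX2H] describes an aliphatic sulfur with two connections, one being H (a thiol).
(A) has a hydroxyl group (-OH) but it is an -OH, not an -SH.
(B) contains a thiol (-SH), which satisfies every atom and bond constraint.
(C) has a hydroxyl group (-OH) but it is an -OH, not an -SH.
So the answer is (B).

B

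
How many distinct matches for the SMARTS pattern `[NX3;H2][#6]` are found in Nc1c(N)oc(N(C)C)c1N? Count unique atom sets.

[NX3;H2][#6] is the SMARTS for a primary amine: a trivalent nitrogen with two H attached to carbon.
The molecule carries 3 separate instances of a primary amino group (-NH2) meeting every constraint; each maps to a distinct set of atoms, giving 3 matches.

3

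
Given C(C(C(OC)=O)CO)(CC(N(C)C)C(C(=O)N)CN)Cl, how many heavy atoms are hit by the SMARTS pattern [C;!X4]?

2

The query [C;!X4] means: aliphatic carbon that does not have four total connections.
Check the 20 heavy atoms by environment: 10× C (X4) → no; 3× N (X3) → no; 1× Cl (X1) → no; 2× O (X2) → no; 2× C (X3) → match; 2× O (X1) → no.
That gives 2 matching atoms.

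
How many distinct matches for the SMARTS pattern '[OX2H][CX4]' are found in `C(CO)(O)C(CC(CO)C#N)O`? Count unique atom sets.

4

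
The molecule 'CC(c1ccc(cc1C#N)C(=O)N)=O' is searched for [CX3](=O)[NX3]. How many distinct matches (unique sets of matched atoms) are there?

1

[CX3](=O)[NX3] is the SMARTS for an amide: a carbonyl carbon bonded to a trivalent nitrogen.
Exactly one fragment in the molecule meets all constraints, giving 1 match.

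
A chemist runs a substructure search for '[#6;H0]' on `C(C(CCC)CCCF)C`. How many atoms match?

0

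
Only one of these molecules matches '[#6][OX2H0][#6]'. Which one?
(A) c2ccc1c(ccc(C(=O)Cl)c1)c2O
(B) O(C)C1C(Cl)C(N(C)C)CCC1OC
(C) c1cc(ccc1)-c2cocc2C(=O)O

B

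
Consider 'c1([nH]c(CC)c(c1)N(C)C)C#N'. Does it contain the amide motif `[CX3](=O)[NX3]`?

The pattern [CX3](=O)[NX3] describes a carbonyl carbon bonded to a trivalent nitrogen — an amide.
The closest candidate here is a nitrile (-C#N), but the nitrile N is NX1 (triple-bonded), not NX3. No other fragment satisfies the full query, so there is no match.

No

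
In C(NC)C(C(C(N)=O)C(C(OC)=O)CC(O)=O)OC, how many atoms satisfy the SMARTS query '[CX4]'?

8

Check the 19 heavy atoms by environment: 8× C (X4) → match; 3× O (X2) → no; 2× N (X3) → no; 3× C (X3) → no; 3× O (X1) → no.
That gives 8 matching atoms.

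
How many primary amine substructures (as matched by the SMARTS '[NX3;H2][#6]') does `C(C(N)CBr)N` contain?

[NX3;H2][#6] is the SMARTS for a primary amine: a trivalent nitrogen with two H attached to carbon.
The molecule carries 2 separate instances of a primary amino group (-NH2) meeting every constraint; each maps to a distinct set of atoms, giving 2 matches.

2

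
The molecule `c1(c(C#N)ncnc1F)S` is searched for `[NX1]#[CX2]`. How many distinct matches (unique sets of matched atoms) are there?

[NX1]#[CX2] is the SMARTS for a nitrile: a nitrogen triple-bonded to a two-connected carbon.
Exactly one fragment in the molecule meets all constraints, giving 1 match.

1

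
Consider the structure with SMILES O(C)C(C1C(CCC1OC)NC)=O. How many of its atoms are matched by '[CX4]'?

Check the 13 heavy atoms by environment: 8× C (X4) → match; 1× C (X3) → no; 1× O (X1) → no; 2× O (X2) → no; 1× N (X3) → no.
That gives 8 matching atoms.

8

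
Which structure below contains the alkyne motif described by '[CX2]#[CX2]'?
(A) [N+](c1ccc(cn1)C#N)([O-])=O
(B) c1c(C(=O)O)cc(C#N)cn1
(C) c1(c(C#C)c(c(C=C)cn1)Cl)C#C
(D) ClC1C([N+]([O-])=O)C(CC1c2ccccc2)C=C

C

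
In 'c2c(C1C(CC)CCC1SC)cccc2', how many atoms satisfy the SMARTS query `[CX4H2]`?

3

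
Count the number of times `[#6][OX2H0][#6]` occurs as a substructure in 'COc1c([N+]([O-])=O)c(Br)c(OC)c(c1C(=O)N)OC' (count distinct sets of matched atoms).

3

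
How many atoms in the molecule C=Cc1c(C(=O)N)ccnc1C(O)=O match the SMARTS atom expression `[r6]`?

6

The query [r6] means: r6 matches atoms in a six-membered ring.
Check the 14 heavy atoms by environment: 1× n (aromatic, in 6-ring) → match; 5× c (aromatic, in 6-ring) → match; 4× C (acyclic) → no; 3× O (acyclic) → no; 1× N (acyclic) → no.
Summing the matching environments: 1 + 5 = 6 matching atoms.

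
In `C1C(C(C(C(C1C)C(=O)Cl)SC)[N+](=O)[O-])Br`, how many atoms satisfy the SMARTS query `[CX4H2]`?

1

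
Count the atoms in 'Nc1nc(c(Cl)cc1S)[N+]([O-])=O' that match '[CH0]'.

0

The query [CH0] means: aliphatic carbon with no attached hydrogen.
Check the 12 heavy atoms by environment: 1× n (aromatic, H0) → no; 4× c (aromatic, H0) → no; 1× c (aromatic, H1) → no; 1× N (H2) → no; 1× Cl (H0) → no; 1× S (H1) → no; 1× N (charge +1, H0) → no; 1× O (charge -1, H0) → no; 1× O (H0) → no.
No environment satisfies the query, so 0 matching atoms.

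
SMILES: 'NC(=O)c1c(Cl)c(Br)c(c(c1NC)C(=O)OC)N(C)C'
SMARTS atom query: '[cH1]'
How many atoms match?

0

The query [cH1] means: aromatic carbon bearing exactly one hydrogen.
Check the 20 heavy atoms by environment: 6× c (aromatic, H0) → no; 2× C (H0) → no; 3× O (H0) → no; 4× C (H3) → no; 1× N (H0) → no; 1× Br (H0) → no; 1× N (H2) → no; 1× N (H1) → no; 1× Cl (H0) → no.
No environment satisfies the query, so 0 matching atoms.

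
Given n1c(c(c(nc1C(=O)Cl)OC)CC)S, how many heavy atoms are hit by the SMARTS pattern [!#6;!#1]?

6

Check the 14 heavy atoms by environment: 2× n (aromatic) → match; 4× c (aromatic) → no; 2× O → match; 4× C → no; 1× Cl → match; 1× S → match.
Summing the matching environments: 2 + 2 + 1 + 1 = 6 matching atoms.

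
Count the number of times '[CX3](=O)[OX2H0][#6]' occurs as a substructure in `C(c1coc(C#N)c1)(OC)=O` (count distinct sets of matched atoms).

[CX3](=O)[OX2H0][#6] is the SMARTS for an ester: a carbonyl carbon bonded to an oxygen that is itself bonded to carbon (no H on that O).
Exactly one fragment in the molecule meets all constraints, giving 1 match.

1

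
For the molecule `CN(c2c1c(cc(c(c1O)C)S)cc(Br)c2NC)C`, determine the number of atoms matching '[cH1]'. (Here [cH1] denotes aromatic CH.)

The query [cH1] means: aromatic carbon bearing exactly one hydrogen.
Check the 19 heavy atoms by environment: 8× c (aromatic, H0) → no; 2× c (aromatic, H1) → match; 1× Br (H0) → no; 4× C (H3) → no; 1× O (H1) → no; 1× N (H0) → no; 1× N (H1) → no; 1× S (H1) → no.
That gives 2 matching atoms.

2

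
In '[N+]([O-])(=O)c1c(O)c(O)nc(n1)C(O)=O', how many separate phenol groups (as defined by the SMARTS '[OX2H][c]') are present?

[OX2H][c] is the SMARTS for a phenol: a hydroxyl oxygen attached to an aromatic carbon.
The molecule carries 2 separate instances of a hydroxyl group (-OH) meeting every constraint; each maps to a distinct set of atoms, giving 2 matches.

2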